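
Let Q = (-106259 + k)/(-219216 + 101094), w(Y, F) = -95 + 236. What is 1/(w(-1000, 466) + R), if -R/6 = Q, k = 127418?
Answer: 19687/2797026 ≈ 0.0070385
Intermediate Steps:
w(Y, F) = 141
Q = -7053/39374 (Q = (-106259 + 127418)/(-219216 + 101094) = 21159/(-118122) = 21159*(-1/118122) = -7053/39374 ≈ -0.17913)
R = 21159/19687 (R = -6*(-7053/39374) = 21159/19687 ≈ 1.0748)
1/(w(-1000, 466) + R) = 1/(141 + 21159/19687) = 1/(2797026/19687) = 19687/2797026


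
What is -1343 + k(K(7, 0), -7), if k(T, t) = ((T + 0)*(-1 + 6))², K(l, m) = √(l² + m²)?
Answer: -118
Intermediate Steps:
k(T, t) = 25*T² (k(T, t) = (T*5)² = (5*T)² = 25*T²)
-1343 + k(K(7, 0), -7) = -1343 + 25*(√(7² + 0²))² = -1343 + 25*(√(49 + 0))² = -1343 + 25*(√49)² = -1343 + 25*7² = -1343 + 25*49 = -1343 + 1225 = -118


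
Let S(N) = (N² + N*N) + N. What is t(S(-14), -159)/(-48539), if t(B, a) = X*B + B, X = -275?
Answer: 103572/48539 ≈ 2.1338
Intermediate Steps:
S(N) = N + 2*N² (S(N) = (N² + N²) + N = 2*N² + N = N + 2*N²)
t(B, a) = -274*B (t(B, a) = -275*B + B = -274*B)
t(S(-14), -159)/(-48539) = -(-3836)*(1 + 2*(-14))/(-48539) = -(-3836)*(1 - 28)*(-1/48539) = -(-3836)*(-27)*(-1/48539) = -274*378*(-1/48539) = -103572*(-1/48539) = 103572/48539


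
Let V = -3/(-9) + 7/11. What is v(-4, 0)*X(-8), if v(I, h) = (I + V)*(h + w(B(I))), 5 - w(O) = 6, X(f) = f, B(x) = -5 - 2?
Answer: -800/33 ≈ -24.242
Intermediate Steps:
B(x) = -7
V = 32/33 (V = -3*(-⅑) + 7*(1/11) = ⅓ + 7/11 = 32/33 ≈ 0.96970)
w(O) = -1 (w(O) = 5 - 1*6 = 5 - 6 = -1)
v(I, h) = (-1 + h)*(32/33 + I) (v(I, h) = (I + 32/33)*(h - 1) = (32/33 + I)*(-1 + h) = (-1 + h)*(32/33 + I))
v(-4, 0)*X(-8) = (-32/33 - 1*(-4) + (32/33)*0 - 4*0)*(-8) = (-32/33 + 4 + 0 + 0)*(-8) = (100/33)*(-8) = -800/33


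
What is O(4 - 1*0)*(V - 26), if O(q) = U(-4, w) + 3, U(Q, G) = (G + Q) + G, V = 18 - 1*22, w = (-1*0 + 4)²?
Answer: -930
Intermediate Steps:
w = 16 (w = (0 + 4)² = 4² = 16)
V = -4 (V = 18 - 22 = -4)
U(Q, G) = Q + 2*G
O(q) = 31 (O(q) = (-4 + 2*16) + 3 = (-4 + 32) + 3 = 28 + 3 = 31)
O(4 - 1*0)*(V - 26) = 31*(-4 - 26) = 31*(-30) = -930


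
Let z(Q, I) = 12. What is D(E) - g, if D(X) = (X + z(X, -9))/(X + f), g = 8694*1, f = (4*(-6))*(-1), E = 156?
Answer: -130396/15 ≈ -8693.1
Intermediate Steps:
f = 24 (f = -24*(-1) = 24)
g = 8694
D(X) = (12 + X)/(24 + X) (D(X) = (X + 12)/(X + 24) = (12 + X)/(24 + X))
D(E) - g = (12 + 156)/(24 + 156) - 1*8694 = 168/180 - 8694 = (1/180)*168 - 8694 = 14/15 - 8694 = -130396/15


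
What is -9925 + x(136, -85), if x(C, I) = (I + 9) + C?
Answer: -9865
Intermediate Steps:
x(C, I) = 9 + C + I (x(C, I) = (9 + I) + C = 9 + C + I)
-9925 + x(136, -85) = -9925 + (9 + 136 - 85) = -9925 + 60 = -9865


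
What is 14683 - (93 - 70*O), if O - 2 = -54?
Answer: 10950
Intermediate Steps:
O = -52 (O = 2 - 54 = -52)
14683 - (93 - 70*O) = 14683 - (93 - 70*(-52)) = 14683 - (93 + 3640) = 14683 - 1*3733 = 14683 - 3733 = 10950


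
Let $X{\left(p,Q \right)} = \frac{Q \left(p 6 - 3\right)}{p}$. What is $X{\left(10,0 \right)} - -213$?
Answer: $213$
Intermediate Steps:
$X{\left(p,Q \right)} = \frac{Q \left(-3 + 6 p\right)}{p}$ ($X{\left(p,Q \right)} = \frac{Q \left(6 p - 3\right)}{p} = \frac{Q \left(-3 + 6 p\right)}{p}$)
$X{\left(10,0 \right)} - -213 = \left(6 \cdot 0 - \frac{0}{10}\right) - -213 = \left(0 - 0 \cdot \frac{1}{10}\right) + 213 = \left(0 + 0\right) + 213 = 0 + 213 = 213$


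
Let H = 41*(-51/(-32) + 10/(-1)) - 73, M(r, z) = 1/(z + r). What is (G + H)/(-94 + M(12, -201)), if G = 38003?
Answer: -227316159/568544 ≈ -399.82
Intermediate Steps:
M(r, z) = 1/(r + z)
H = -13365/32 (H = 41*(-51*(-1/32) + 10*(-1)) - 73 = 41*(51/32 - 10) - 73 = 41*(-269/32) - 73 = -11029/32 - 73 = -13365/32 ≈ -417.66)
(G + H)/(-94 + M(12, -201)) = (38003 - 13365/32)/(-94 + 1/(12 - 201)) = 1202731/(32*(-94 + 1/(-189))) = 1202731/(32*(-94 - 1/189)) = 1202731/(32*(-17767/189)) = (1202731/32)*(-189/17767) = -227316159/568544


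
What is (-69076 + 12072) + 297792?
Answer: 240788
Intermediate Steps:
(-69076 + 12072) + 297792 = -57004 + 297792 = 240788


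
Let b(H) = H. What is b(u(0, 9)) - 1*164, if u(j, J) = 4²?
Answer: -148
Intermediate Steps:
u(j, J) = 16
b(u(0, 9)) - 1*164 = 16 - 1*164 = 16 - 164 = -148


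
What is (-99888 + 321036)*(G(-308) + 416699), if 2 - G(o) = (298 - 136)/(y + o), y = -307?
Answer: 18891293455332/205 ≈ 9.2153e+10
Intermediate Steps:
G(o) = 2 - 162/(-307 + o) (G(o) = 2 - (298 - 136)/(-307 + o) = 2 - 162/(-307 + o))
(-99888 + 321036)*(G(-308) + 416699) = (-99888 + 321036)*(2*(-388 - 308)/(-307 - 308) + 416699) = 221148*(2*(-696)/(-615) + 416699) = 221148*(2*(-1/615)*(-696) + 416699) = 221148*(464/205 + 416699) = 221148*(85423759/205) = 18891293455332/205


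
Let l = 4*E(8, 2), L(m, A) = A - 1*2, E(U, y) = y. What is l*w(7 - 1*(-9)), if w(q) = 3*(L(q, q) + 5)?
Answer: 456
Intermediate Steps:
L(m, A) = -2 + A (L(m, A) = A - 2 = -2 + A)
l = 8 (l = 4*2 = 8)
w(q) = 9 + 3*q (w(q) = 3*((-2 + q) + 5) = 3*(3 + q) = 9 + 3*q)
l*w(7 - 1*(-9)) = 8*(9 + 3*(7 - 1*(-9))) = 8*(9 + 3*(7 + 9)) = 8*(9 + 3*16) = 8*(9 + 48) = 8*57 = 456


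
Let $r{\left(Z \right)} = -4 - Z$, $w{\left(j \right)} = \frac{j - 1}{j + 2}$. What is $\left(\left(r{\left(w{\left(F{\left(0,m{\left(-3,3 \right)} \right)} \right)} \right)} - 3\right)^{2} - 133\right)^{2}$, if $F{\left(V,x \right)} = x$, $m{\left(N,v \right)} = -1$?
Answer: $11664$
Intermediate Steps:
$w{\left(j \right)} = \frac{-1 + j}{2 + j}$
$\left(\left(r{\left(w{\left(F{\left(0,m{\left(-3,3 \right)} \right)} \right)} \right)} - 3\right)^{2} - 133\right)^{2} = \left(\left(\left(-4 - \frac{-1 - 1}{2 - 1}\right) - 3\right)^{2} - 133\right)^{2} = \left(\left(\left(-4 - 1^{-1} \left(-2\right)\right) - 3\right)^{2} - 133\right)^{2} = \left(\left(\left(-4 - 1 \left(-2\right)\right) - 3\right)^{2} - 133\right)^{2} = \left(\left(\left(-4 - -2\right) - 3\right)^{2} - 133\right)^{2} = \left(\left(\left(-4 + 2\right) - 3\right)^{2} - 133\right)^{2} = \left(\left(-2 - 3\right)^{2} - 133\right)^{2} = \left(\left(-5\right)^{2} - 133\right)^{2} = \left(25 - 133\right)^{2} = \left(-108\right)^{2} = 11664$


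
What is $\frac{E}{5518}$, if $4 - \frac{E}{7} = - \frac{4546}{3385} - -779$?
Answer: $- \frac{18331803}{18678430} \approx -0.98144$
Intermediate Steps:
$E = - \frac{18331803}{3385}$ ($E = 28 - 7 \left(- \frac{4546}{3385} - -779\right) = 28 - 7 \left(\left(-4546\right) \frac{1}{3385} + 779\right) = 28 - 7 \left(- \frac{4546}{3385} + 779\right) = 28 - \frac{18426583}{3385} = - \frac{18331803}{3385} \approx -5415.6$)
$\frac{E}{5518} = - \frac{18331803}{3385 \cdot 5518} = \left(- \frac{18331803}{3385}\right) \frac{1}{5518} = - \frac{18331803}{18678430}$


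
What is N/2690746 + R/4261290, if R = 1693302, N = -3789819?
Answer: -1932212037203/1911008170390 ≈ -1.0111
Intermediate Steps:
N/2690746 + R/4261290 = -3789819/2690746 + 1693302/4261290 = -3789819*1/2690746 + 1693302*(1/4261290) = -3789819/2690746 + 282217/710215 = -1932212037203/1911008170390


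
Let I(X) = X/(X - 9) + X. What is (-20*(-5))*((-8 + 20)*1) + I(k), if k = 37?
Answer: 34673/28 ≈ 1238.3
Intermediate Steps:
I(X) = X + X/(-9 + X) (I(X) = X/(-9 + X) + X = X + X/(-9 + X))
(-20*(-5))*((-8 + 20)*1) + I(k) = (-20*(-5))*((-8 + 20)*1) + 37*(-8 + 37)/(-9 + 37) = 100*(12*1) + 37*29/28 = 100*12 + 37*(1/28)*29 = 1200 + 1073/28 = 34673/28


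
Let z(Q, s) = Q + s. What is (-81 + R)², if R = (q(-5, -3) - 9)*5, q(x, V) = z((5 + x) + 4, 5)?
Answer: 6561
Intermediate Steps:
q(x, V) = 14 + x (q(x, V) = ((5 + x) + 4) + 5 = (9 + x) + 5 = 14 + x)
R = 0 (R = ((14 - 5) - 9)*5 = (9 - 9)*5 = 0*5 = 0)
(-81 + R)² = (-81 + 0)² = (-81)² = 6561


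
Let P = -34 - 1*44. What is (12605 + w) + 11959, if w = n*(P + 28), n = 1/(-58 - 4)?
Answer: 761509/31 ≈ 24565.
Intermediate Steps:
P = -78 (P = -34 - 44 = -78)
n = -1/62 (n = 1/(-62) = -1/62 ≈ -0.016129)
w = 25/31 (w = -(-78 + 28)/62 = -1/62*(-50) = 25/31 ≈ 0.80645)
(12605 + w) + 11959 = (12605 + 25/31) + 11959 = 390780/31 + 11959 = 761509/31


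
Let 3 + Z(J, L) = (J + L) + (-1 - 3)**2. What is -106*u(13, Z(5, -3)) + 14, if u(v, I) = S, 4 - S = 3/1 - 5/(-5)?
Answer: 14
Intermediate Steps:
S = 0 (S = 4 - (3/1 - 5/(-5)) = 4 - (3*1 - 5*(-1/5)) = 4 - (3 + 1) = 4 - 1*4 = 4 - 4 = 0)
Z(J, L) = 13 + J + L (Z(J, L) = -3 + ((J + L) + (-1 - 3)**2) = -3 + ((J + L) + (-4)**2) = -3 + ((J + L) + 16) = -3 + (16 + J + L) = 13 + J + L)
u(v, I) = 0
-106*u(13, Z(5, -3)) + 14 = -106*0 + 14 = 0 + 14 = 14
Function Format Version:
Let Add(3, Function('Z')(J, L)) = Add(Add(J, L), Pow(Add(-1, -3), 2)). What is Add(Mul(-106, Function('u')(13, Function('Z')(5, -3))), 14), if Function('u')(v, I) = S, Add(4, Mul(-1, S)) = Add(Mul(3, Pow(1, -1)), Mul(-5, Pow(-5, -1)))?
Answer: 14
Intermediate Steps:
S = 0 (S = Add(4, Mul(-1, Add(Mul(3, Pow(1, -1)), Mul(-5, Pow(-5, -1))))) = Add(4, Mul(-1, Add(Mul(3, 1), Mul(-5, Rational(-1, 5))))) = Add(4, Mul(-1, Add(3, 1))) = Add(4, Mul(-1, 4)) = Add(4, -4) = 0)
Function('Z')(J, L) = Add(13, J, L) (Function('Z')(J, L) = Add(-3, Add(Add(J, L), Pow(Add(-1, -3), 2))) = Add(-3, Add(Add(J, L), Pow(-4, 2))) = Add(-3, Add(Add(J, L), 16)) = Add(-3, Add(16, J, L)) = Add(13, J, L))
Function('u')(v, I) = 0
Add(Mul(-106, Function('u')(13, Function('Z')(5, -3))), 14) = Add(Mul(-106, 0), 14) = Add(0, 14) = 14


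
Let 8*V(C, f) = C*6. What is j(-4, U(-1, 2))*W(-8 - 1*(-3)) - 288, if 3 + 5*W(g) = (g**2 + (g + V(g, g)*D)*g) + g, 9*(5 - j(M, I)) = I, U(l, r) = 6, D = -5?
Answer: -6657/20 ≈ -332.85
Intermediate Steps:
V(C, f) = 3*C/4 (V(C, f) = (C*6)/8 = (6*C)/8 = 3*C/4)
j(M, I) = 5 - I/9
W(g) = -3/5 - 7*g**2/20 + g/5 (W(g) = -3/5 + ((g**2 + (g + (3*g/4)*(-5))*g) + g)/5 = -3/5 + ((g**2 + (g - 15*g/4)*g) + g)/5 = -3/5 + ((g**2 + (-11*g/4)*g) + g)/5 = -3/5 + ((g**2 - 11*g**2/4) + g)/5 = -3/5 + (-7*g**2/4 + g)/5 = -3/5 + (g - 7*g**2/4)/5 = -3/5 + (-7*g**2/20 + g/5) = -3/5 - 7*g**2/20 + g/5)
j(-4, U(-1, 2))*W(-8 - 1*(-3)) - 288 = (5 - 1/9*6)*(-3/5 - 7*(-8 - 1*(-3))**2/20 + (-8 - 1*(-3))/5) - 288 = (5 - 2/3)*(-3/5 - 7*(-8 + 3)**2/20 + (-8 + 3)/5) - 288 = 13*(-3/5 - 7/20*(-5)**2 + (1/5)*(-5))/3 - 288 = 13*(-3/5 - 7/20*25 - 1)/3 - 288 = 13*(-3/5 - 35/4 - 1)/3 - 288 = (13/3)*(-207/20) - 288 = -897/20 - 288 = -6657/20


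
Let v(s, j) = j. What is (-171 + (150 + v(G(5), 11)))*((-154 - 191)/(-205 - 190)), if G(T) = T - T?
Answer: -690/79 ≈ -8.7342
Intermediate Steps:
G(T) = 0
(-171 + (150 + v(G(5), 11)))*((-154 - 191)/(-205 - 190)) = (-171 + (150 + 11))*((-154 - 191)/(-205 - 190)) = (-171 + 161)*(-345/(-395)) = -(-3450)*(-1)/395 = -10*69/79 = -690/79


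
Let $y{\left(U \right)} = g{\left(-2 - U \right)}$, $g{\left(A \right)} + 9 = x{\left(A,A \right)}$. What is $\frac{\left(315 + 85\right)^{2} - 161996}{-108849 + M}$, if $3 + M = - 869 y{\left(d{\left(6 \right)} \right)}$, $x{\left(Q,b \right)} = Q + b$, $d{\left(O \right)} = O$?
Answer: $\frac{1996}{87127} \approx 0.022909$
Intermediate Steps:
$g{\left(A \right)} = -9 + 2 A$ ($g{\left(A \right)} = -9 + \left(A + A\right) = -9 + 2 A$)
$y{\left(U \right)} = -13 - 2 U$ ($y{\left(U \right)} = -9 + 2 \left(-2 - U\right) = -9 - \left(4 + 2 U\right) = -13 - 2 U$)
$M = 21722$ ($M = -3 - 869 \left(-13 - 12\right) = -3 - -21725 = -3 + 21725 = 21722$)
$\frac{\left(315 + 85\right)^{2} - 161996}{-108849 + M} = \frac{\left(315 + 85\right)^{2} - 161996}{-108849 + 21722} = \frac{400^{2} - 161996}{-87127} = \left(160000 - 161996\right) \left(- \frac{1}{87127}\right) = \left(-1996\right) \left(- \frac{1}{87127}\right) = \frac{1996}{87127}$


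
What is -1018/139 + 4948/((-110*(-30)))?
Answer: -667907/114675 ≈ -5.8243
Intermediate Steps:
-1018/139 + 4948/((-110*(-30))) = -1018*1/139 + 4948/3300 = -1018/139 + 4948*(1/3300) = -1018/139 + 1237/825 = -667907/114675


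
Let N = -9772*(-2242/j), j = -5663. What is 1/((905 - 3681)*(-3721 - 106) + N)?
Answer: 809/8591485536 ≈ 9.4163e-8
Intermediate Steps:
N = -3129832/809 (N = -9772/((-5663/(-2242))) = -9772/((-5663*(-1/2242))) = -9772/5663/2242 = -9772*2242/5663 = -3129832/809 ≈ -3868.8)
1/((905 - 3681)*(-3721 - 106) + N) = 1/((905 - 3681)*(-3721 - 106) - 3129832/809) = 1/(-2776*(-3827) - 3129832/809) = 1/(10623752 - 3129832/809) = 1/(8591485536/809) = 809/8591485536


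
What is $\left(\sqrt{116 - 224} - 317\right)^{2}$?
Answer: $100381 - 3804 i \sqrt{3} \approx 1.0038 \cdot 10^{5} - 6588.7 i$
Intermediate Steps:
$\left(\sqrt{116 - 224} - 317\right)^{2} = \left(\sqrt{-108} - 317\right)^{2} = \left(6 i \sqrt{3} - 317\right)^{2} = \left(-317 + 6 i \sqrt{3}\right)^{2}$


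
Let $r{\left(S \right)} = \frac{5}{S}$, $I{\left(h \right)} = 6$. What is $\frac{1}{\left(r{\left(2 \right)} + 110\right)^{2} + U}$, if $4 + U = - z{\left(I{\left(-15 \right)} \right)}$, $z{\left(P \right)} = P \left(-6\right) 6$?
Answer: $\frac{4}{51473} \approx 7.7711 \cdot 10^{-5}$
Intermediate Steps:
$z{\left(P \right)} = - 36 P$ ($z{\left(P \right)} = - 6 P 6 = - 36 P$)
$U = 212$ ($U = -4 - \left(-36\right) 6 = -4 - -216 = -4 + 216 = 212$)
$\frac{1}{\left(r{\left(2 \right)} + 110\right)^{2} + U} = \frac{1}{\left(\frac{5}{2} + 110\right)^{2} + 212} = \frac{1}{\left(\frac{225}{2}\right)^{2} + 212} = \frac{1}{\frac{50625}{4} + 212} = \frac{1}{\frac{51473}{4}} = \frac{4}{51473}$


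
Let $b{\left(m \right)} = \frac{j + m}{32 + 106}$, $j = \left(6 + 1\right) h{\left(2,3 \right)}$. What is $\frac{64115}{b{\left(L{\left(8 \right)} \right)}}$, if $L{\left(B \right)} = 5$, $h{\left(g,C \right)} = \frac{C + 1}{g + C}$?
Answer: $\frac{44239350}{53} \approx 8.3471 \cdot 10^{5}$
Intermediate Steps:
$h{\left(g,C \right)} = \frac{1 + C}{C + g}$
$j = \frac{28}{5}$ ($j = \left(6 + 1\right) \frac{1 + 3}{3 + 2} = 7 \cdot \frac{1}{5} \cdot 4 = 7 \cdot \frac{4}{5} = \frac{28}{5} \approx 5.6$)
$b{\left(m \right)} = \frac{14}{345} + \frac{m}{138}$ ($b{\left(m \right)} = \frac{\frac{28}{5} + m}{32 + 106} = \frac{\frac{28}{5} + m}{138} = \left(\frac{28}{5} + m\right) \frac{1}{138} = \frac{14}{345} + \frac{m}{138}$)
$\frac{64115}{b{\left(L{\left(8 \right)} \right)}} = \frac{64115}{\frac{14}{345} + \frac{1}{138} \cdot 5} = \frac{64115}{\frac{14}{345} + \frac{5}{138}} = \frac{64115}{\frac{53}{690}} = 64115 \cdot \frac{690}{53} = \frac{44239350}{53}$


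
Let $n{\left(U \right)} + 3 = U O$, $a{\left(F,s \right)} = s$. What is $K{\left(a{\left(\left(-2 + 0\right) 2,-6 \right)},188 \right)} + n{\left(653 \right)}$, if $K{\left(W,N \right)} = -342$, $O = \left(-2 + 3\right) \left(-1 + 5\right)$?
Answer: $2267$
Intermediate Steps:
$O = 4$ ($O = 1 \cdot 4 = 4$)
$n{\left(U \right)} = -3 + 4 U$ ($n{\left(U \right)} = -3 + U 4 = -3 + 4 U$)
$K{\left(a{\left(\left(-2 + 0\right) 2,-6 \right)},188 \right)} + n{\left(653 \right)} = -342 + \left(-3 + 4 \cdot 653\right) = -342 + \left(-3 + 2612\right) = -342 + 2609 = 2267$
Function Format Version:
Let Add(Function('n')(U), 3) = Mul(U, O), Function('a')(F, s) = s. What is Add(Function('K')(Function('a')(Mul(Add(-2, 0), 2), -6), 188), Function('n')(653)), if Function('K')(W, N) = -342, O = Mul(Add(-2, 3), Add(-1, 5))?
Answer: 2267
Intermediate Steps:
O = 4 (O = Mul(1, 4) = 4)
Function('n')(U) = Add(-3, Mul(4, U)) (Function('n')(U) = Add(-3, Mul(U, 4)) = Add(-3, Mul(4, U)))
Add(Function('K')(Function('a')(Mul(Add(-2, 0), 2), -6), 188), Function('n')(653)) = Add(-342, Add(-3, Mul(4, 653))) = Add(-342, Add(-3, 2612)) = Add(-342, 2609) = 2267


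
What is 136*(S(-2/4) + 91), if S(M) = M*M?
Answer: 12410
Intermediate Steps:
S(M) = M²
136*(S(-2/4) + 91) = 136*((-2/4)² + 91) = 136*((-2*¼)² + 91) = 136*((-½)² + 91) = 136*(¼ + 91) = 136*(365/4) = 12410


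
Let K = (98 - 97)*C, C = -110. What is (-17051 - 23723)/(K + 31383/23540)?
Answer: 87256360/232547 ≈ 375.22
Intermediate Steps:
K = -110 (K = (98 - 97)*(-110) = 1*(-110) = -110)
(-17051 - 23723)/(K + 31383/23540) = (-17051 - 23723)/(-110 + 31383/23540) = -40774/(-110 + 31383*(1/23540)) = -40774/(-110 + 2853/2140) = -40774/(-232547/2140) = -40774*(-2140/232547) = 87256360/232547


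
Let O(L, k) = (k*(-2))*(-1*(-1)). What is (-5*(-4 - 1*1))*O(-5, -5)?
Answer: 250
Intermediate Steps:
O(L, k) = -2*k (O(L, k) = -2*k*1 = -2*k)
(-5*(-4 - 1*1))*O(-5, -5) = (-5*(-4 - 1*1))*(-2*(-5)) = -5*(-4 - 1)*10 = -5*(-5)*10 = 25*10 = 250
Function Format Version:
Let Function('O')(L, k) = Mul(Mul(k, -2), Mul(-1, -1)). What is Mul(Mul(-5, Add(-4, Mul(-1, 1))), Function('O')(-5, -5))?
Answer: 250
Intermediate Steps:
Function('O')(L, k) = Mul(-2, k) (Function('O')(L, k) = Mul(Mul(-2, k), 1) = Mul(-2, k))
Mul(Mul(-5, Add(-4, Mul(-1, 1))), Function('O')(-5, -5)) = Mul(Mul(-5, Add(-4, Mul(-1, 1))), Mul(-2, -5)) = Mul(Mul(-5, Add(-4, -1)), 10) = Mul(Mul(-5, -5), 10) = Mul(25, 10) = 250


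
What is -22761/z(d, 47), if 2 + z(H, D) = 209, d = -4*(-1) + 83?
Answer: -2529/23 ≈ -109.96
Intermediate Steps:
d = 87 (d = 4 + 83 = 87)
z(H, D) = 207 (z(H, D) = -2 + 209 = 207)
-22761/z(d, 47) = -22761/207 = -22761*1/207 = -2529/23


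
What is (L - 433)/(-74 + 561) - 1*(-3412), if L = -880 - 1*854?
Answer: 1659477/487 ≈ 3407.6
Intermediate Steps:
L = -1734 (L = -880 - 854 = -1734)
(L - 433)/(-74 + 561) - 1*(-3412) = (-1734 - 433)/(-74 + 561) - 1*(-3412) = -2167/487 + 3412 = 1659477/487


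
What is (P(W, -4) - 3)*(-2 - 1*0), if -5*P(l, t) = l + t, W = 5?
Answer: 32/5 ≈ 6.4000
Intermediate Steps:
P(l, t) = -l/5 - t/5 (P(l, t) = -(l + t)/5 = -l/5 - t/5)
(P(W, -4) - 3)*(-2 - 1*0) = ((-1/5*5 - 1/5*(-4)) - 3)*(-2 - 1*0) = ((-1 + 4/5) - 3)*(-2 + 0) = (-1/5 - 3)*(-2) = -16/5*(-2) = 32/5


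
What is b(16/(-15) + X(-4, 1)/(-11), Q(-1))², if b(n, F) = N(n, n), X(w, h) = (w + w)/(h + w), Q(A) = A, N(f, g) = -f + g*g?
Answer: 83612736/9150625 ≈ 9.1374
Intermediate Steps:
N(f, g) = g² - f (N(f, g) = -f + g² = g² - f)
X(w, h) = 2*w/(h + w) (X(w, h) = (2*w)/(h + w) = 2*w/(h + w))
b(n, F) = n² - n
b(16/(-15) + X(-4, 1)/(-11), Q(-1))² = ((16/(-15) + (2*(-4)/(1 - 4))/(-11))*(-1 + (16/(-15) + (2*(-4)/(1 - 4))/(-11))))² = ((16*(-1/15) + (2*(-4)/(-3))*(-1/11))*(-1 + (16*(-1/15) + (2*(-4)/(-3))*(-1/11))))² = ((-16/15 + (2*(-4)*(-⅓))*(-1/11))*(-1 + (-16/15 + (2*(-4)*(-⅓))*(-1/11))))² = ((-16/15 + (8/3)*(-1/11))*(-1 + (-16/15 + (8/3)*(-1/11))))² = ((-16/15 - 8/33)*(-1 + (-16/15 - 8/33)))² = (-72*(-1 - 72/55)/55)² = (-72/55*(-127/55))² = (9144/3025)² = 83612736/9150625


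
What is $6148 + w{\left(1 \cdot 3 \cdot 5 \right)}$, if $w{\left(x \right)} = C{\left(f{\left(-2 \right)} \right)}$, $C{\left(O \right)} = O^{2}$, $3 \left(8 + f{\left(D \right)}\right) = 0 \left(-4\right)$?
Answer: $6212$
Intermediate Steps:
$f{\left(D \right)} = -8$ ($f{\left(D \right)} = -8 + \frac{0 \left(-4\right)}{3} = -8 + \frac{1}{3} \cdot 0 = -8 + 0 = -8$)
$w{\left(x \right)} = 64$ ($w{\left(x \right)} = \left(-8\right)^{2} = 64$)
$6148 + w{\left(1 \cdot 3 \cdot 5 \right)} = 6148 + 64 = 6212$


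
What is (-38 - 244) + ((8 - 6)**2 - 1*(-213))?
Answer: -65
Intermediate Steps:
(-38 - 244) + ((8 - 6)**2 - 1*(-213)) = -282 + (2**2 + 213) = -282 + (4 + 213) = -282 + 217 = -65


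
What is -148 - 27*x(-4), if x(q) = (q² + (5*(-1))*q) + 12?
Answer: -1444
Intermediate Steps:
x(q) = 12 + q² - 5*q (x(q) = (q² - 5*q) + 12 = 12 + q² - 5*q)
-148 - 27*x(-4) = -148 - 27*(12 + (-4)² - 5*(-4)) = -148 - 27*(12 + 16 + 20) = -148 - 27*48 = -148 - 1296 = -1444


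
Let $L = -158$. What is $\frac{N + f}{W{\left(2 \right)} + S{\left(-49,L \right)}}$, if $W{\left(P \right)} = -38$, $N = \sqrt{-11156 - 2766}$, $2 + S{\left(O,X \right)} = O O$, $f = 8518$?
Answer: $\frac{8518}{2361} + \frac{i \sqrt{13922}}{2361} \approx 3.6078 + 0.049975 i$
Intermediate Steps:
$S{\left(O,X \right)} = -2 + O^{2}$ ($S{\left(O,X \right)} = -2 + O O = -2 + O^{2}$)
$N = i \sqrt{13922}$ ($N = \sqrt{-13922} = i \sqrt{13922} \approx 117.99 i$)
$\frac{N + f}{W{\left(2 \right)} + S{\left(-49,L \right)}} = \frac{i \sqrt{13922} + 8518}{-38 - \left(2 - \left(-49\right)^{2}\right)} = \frac{8518 + i \sqrt{13922}}{-38 + \left(-2 + 2401\right)} = \frac{8518 + i \sqrt{13922}}{-38 + 2399} = \frac{8518 + i \sqrt{13922}}{2361} = \left(8518 + i \sqrt{13922}\right) \frac{1}{2361} = \frac{8518}{2361} + \frac{i \sqrt{13922}}{2361}$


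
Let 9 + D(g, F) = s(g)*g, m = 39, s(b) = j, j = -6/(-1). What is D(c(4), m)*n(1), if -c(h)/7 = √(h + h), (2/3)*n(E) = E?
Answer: -27/2 - 126*√2 ≈ -191.69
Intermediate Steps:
n(E) = 3*E/2
c(h) = -7*√2*√h (c(h) = -7*√(h + h) = -7*√2*√h)
j = 6 (j = -6*(-1) = 6)
s(b) = 6
D(g, F) = -9 + 6*g
D(c(4), m)*n(1) = (-9 + 6*(-7*√2*√4))*((3/2)*1) = (-9 + 6*(-7*√2*2))*(3/2) = (-9 + 6*(-14*√2))*(3/2) = (-9 - 84*√2)*(3/2) = -27/2 - 126*√2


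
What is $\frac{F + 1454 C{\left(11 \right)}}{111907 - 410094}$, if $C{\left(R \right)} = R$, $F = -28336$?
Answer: $\frac{12342}{298187} \approx 0.04139$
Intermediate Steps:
$\frac{F + 1454 C{\left(11 \right)}}{111907 - 410094} = \frac{-28336 + 1454 \cdot 11}{111907 - 410094} = \frac{-28336 + 15994}{-298187} = \left(-12342\right) \left(- \frac{1}{298187}\right) = \frac{12342}{298187}$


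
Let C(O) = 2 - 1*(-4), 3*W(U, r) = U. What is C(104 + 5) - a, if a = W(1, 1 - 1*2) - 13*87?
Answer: 3410/3 ≈ 1136.7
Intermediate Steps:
W(U, r) = U/3
C(O) = 6 (C(O) = 2 + 4 = 6)
a = -3392/3 (a = (⅓)*1 - 13*87 = ⅓ - 1131 = -3392/3 ≈ -1130.7)
C(104 + 5) - a = 6 - 1*(-3392/3) = 6 + 3392/3 = 3410/3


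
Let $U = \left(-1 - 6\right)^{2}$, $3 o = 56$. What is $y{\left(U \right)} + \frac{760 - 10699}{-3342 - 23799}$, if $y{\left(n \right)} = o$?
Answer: $\frac{516571}{27141} \approx 19.033$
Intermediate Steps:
$o = \frac{56}{3}$ ($o = \frac{1}{3} \cdot 56 = \frac{56}{3} \approx 18.667$)
$U = 49$ ($U = \left(-7\right)^{2} = 49$)
$y{\left(n \right)} = \frac{56}{3}$
$y{\left(U \right)} + \frac{760 - 10699}{-3342 - 23799} = \frac{56}{3} + \frac{760 - 10699}{-3342 - 23799} = \frac{56}{3} - \frac{9939}{-27141} = \frac{56}{3} - - \frac{3313}{9047} = \frac{56}{3} + \frac{3313}{9047} = \frac{516571}{27141}$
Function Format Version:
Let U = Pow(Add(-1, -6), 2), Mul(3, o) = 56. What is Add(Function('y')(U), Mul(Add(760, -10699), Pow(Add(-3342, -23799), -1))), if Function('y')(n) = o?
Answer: Rational(516571, 27141) ≈ 19.033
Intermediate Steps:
o = Rational(56, 3) (o = Mul(Rational(1, 3), 56) = Rational(56, 3) ≈ 18.667)
U = 49 (U = Pow(-7, 2) = 49)
Function('y')(n) = Rational(56, 3)
Add(Function('y')(U), Mul(Add(760, -10699), Pow(Add(-3342, -23799), -1))) = Add(Rational(56, 3), Mul(Add(760, -10699), Pow(Add(-3342, -23799), -1))) = Add(Rational(56, 3), Mul(-9939, Pow(-27141, -1))) = Add(Rational(56, 3), Mul(-9939, Rational(-1, 27141))) = Add(Rational(56, 3), Rational(3313, 9047)) = Rational(516571, 27141)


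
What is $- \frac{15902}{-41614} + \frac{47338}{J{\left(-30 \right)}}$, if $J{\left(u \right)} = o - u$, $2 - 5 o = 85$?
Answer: $\frac{4925341547}{1394069} \approx 3533.1$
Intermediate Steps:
$o = - \frac{83}{5}$ ($o = \frac{2}{5} - 17 = - \frac{83}{5} \approx -16.6$)
$J{\left(u \right)} = - \frac{83}{5} - u$
$- \frac{15902}{-41614} + \frac{47338}{J{\left(-30 \right)}} = - \frac{15902}{-41614} + \frac{47338}{- \frac{83}{5} - -30} = \left(-15902\right) \left(- \frac{1}{41614}\right) + \frac{47338}{- \frac{83}{5} + 30} = \frac{7951}{20807} + \frac{47338}{\frac{67}{5}} = \frac{7951}{20807} + 47338 \cdot \frac{5}{67} = \frac{7951}{20807} + \frac{236690}{67} = \frac{4925341547}{1394069}$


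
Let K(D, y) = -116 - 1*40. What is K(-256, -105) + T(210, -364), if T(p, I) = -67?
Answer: -223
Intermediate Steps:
K(D, y) = -156 (K(D, y) = -116 - 40 = -156)
K(-256, -105) + T(210, -364) = -156 - 67 = -223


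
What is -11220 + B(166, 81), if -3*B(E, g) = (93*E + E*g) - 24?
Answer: -20840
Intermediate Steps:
B(E, g) = 8 - 31*E - E*g/3 (B(E, g) = -((93*E + E*g) - 24)/3 = -(-24 + 93*E + E*g)/3 = 8 - 31*E - E*g/3)
-11220 + B(166, 81) = -11220 + (8 - 31*166 - 1/3*166*81) = -11220 + (8 - 5146 - 4482) = -11220 - 9620 = -20840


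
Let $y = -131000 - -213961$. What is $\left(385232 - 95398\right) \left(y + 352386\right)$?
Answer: $126178362398$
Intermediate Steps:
$y = 82961$ ($y = -131000 + 213961 = 82961$)
$\left(385232 - 95398\right) \left(y + 352386\right) = \left(385232 - 95398\right) \left(82961 + 352386\right) = 289834 \cdot 435347 = 126178362398$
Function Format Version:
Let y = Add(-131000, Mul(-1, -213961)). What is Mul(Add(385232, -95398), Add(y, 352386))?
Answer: 126178362398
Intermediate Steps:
y = 82961 (y = Add(-131000, 213961) = 82961)
Mul(Add(385232, -95398), Add(y, 352386)) = Mul(Add(385232, -95398), Add(82961, 352386)) = Mul(289834, 435347) = 126178362398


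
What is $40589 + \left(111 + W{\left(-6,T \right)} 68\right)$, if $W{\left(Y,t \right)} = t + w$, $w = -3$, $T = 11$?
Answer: $41244$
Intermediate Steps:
$W{\left(Y,t \right)} = -3 + t$ ($W{\left(Y,t \right)} = t - 3 = -3 + t$)
$40589 + \left(111 + W{\left(-6,T \right)} 68\right) = 40589 + \left(111 + \left(-3 + 11\right) 68\right) = 40589 + \left(111 + 8 \cdot 68\right) = 40589 + \left(111 + 544\right) = 40589 + 655 = 41244$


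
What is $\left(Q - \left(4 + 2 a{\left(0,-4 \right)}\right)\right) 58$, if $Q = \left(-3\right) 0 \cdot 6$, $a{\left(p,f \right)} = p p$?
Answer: $-232$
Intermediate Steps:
$a{\left(p,f \right)} = p^{2}$
$Q = 0$ ($Q = 0 \cdot 6 = 0$)
$\left(Q - \left(4 + 2 a{\left(0,-4 \right)}\right)\right) 58 = \left(0 - \left(4 + 2 \cdot 0^{2}\right)\right) 58 = \left(0 - 4\right) 58 = \left(-4\right) 58 = -232$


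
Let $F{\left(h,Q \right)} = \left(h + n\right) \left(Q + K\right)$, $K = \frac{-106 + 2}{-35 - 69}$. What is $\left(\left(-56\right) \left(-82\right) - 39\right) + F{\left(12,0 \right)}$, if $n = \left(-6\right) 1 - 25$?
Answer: $4534$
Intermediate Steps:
$K = 1$ ($K = - \frac{104}{-104} = \left(-104\right) \left(- \frac{1}{104}\right) = 1$)
$n = -31$ ($n = -6 - 25 = -31$)
$F{\left(h,Q \right)} = \left(1 + Q\right) \left(-31 + h\right)$ ($F{\left(h,Q \right)} = \left(h - 31\right) \left(Q + 1\right) = \left(-31 + h\right) \left(1 + Q\right) = \left(1 + Q\right) \left(-31 + h\right)$)
$\left(\left(-56\right) \left(-82\right) - 39\right) + F{\left(12,0 \right)} = \left(\left(-56\right) \left(-82\right) - 39\right) + \left(-31 + 12 - 0 + 0 \cdot 12\right) = \left(4592 - 39\right) + \left(-31 + 12 + 0 + 0\right) = 4553 - 19 = 4534$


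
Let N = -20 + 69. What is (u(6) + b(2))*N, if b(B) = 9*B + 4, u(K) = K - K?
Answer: 1078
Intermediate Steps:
u(K) = 0
b(B) = 4 + 9*B
N = 49
(u(6) + b(2))*N = (0 + (4 + 9*2))*49 = (0 + (4 + 18))*49 = (0 + 22)*49 = 22*49 = 1078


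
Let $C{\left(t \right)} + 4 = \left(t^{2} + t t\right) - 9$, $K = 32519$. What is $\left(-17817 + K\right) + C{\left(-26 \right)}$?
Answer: $16041$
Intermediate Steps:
$C{\left(t \right)} = -13 + 2 t^{2}$ ($C{\left(t \right)} = -4 - \left(9 - t^{2} - t t\right) = -4 + \left(\left(t^{2} + t^{2}\right) - 9\right) = -4 + \left(2 t^{2} - 9\right) = -4 + \left(-9 + 2 t^{2}\right) = -13 + 2 t^{2}$)
$\left(-17817 + K\right) + C{\left(-26 \right)} = \left(-17817 + 32519\right) - \left(13 - 2 \left(-26\right)^{2}\right) = 14702 + \left(-13 + 2 \cdot 676\right) = 14702 + \left(-13 + 1352\right) = 14702 + 1339 = 16041$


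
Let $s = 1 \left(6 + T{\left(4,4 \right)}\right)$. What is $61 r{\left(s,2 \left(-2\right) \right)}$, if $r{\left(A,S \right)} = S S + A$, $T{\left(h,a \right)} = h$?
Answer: $1586$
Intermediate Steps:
$s = 10$ ($s = 1 \left(6 + 4\right) = 1 \cdot 10 = 10$)
$r{\left(A,S \right)} = A + S^{2}$ ($r{\left(A,S \right)} = S^{2} + A = A + S^{2}$)
$61 r{\left(s,2 \left(-2\right) \right)} = 61 \left(10 + \left(2 \left(-2\right)\right)^{2}\right) = 61 \left(10 + \left(-4\right)^{2}\right) = 61 \left(10 + 16\right) = 61 \cdot 26 = 1586$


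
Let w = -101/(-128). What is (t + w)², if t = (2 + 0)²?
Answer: 375769/16384 ≈ 22.935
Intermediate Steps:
w = 101/128 (w = -101*(-1/128) = 101/128 ≈ 0.78906)
t = 4 (t = 2² = 4)
(t + w)² = (4 + 101/128)² = (613/128)² = 375769/16384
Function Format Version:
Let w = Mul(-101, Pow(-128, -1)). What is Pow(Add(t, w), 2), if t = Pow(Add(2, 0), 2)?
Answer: Rational(375769, 16384) ≈ 22.935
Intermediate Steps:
w = Rational(101, 128) (w = Mul(-101, Rational(-1, 128)) = Rational(101, 128) ≈ 0.78906)
t = 4 (t = Pow(2, 2) = 4)
Pow(Add(t, w), 2) = Pow(Add(4, Rational(101, 128)), 2) = Pow(Rational(613, 128), 2) = Rational(375769, 16384)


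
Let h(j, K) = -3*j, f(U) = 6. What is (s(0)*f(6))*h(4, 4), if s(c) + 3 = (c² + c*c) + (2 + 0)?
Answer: 72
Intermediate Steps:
s(c) = -1 + 2*c² (s(c) = -3 + ((c² + c*c) + (2 + 0)) = -3 + ((c² + c²) + 2) = -3 + (2*c² + 2) = -3 + (2 + 2*c²) = -1 + 2*c²)
(s(0)*f(6))*h(4, 4) = ((-1 + 2*0²)*6)*(-3*4) = ((-1 + 2*0)*6)*(-12) = ((-1 + 0)*6)*(-12) = -1*6*(-12) = -6*(-12) = 72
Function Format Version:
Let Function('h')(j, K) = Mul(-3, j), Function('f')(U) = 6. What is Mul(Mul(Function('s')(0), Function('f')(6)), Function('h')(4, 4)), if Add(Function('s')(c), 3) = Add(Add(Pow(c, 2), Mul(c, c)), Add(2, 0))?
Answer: 72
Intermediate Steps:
Function('s')(c) = Add(-1, Mul(2, Pow(c, 2))) (Function('s')(c) = Add(-3, Add(Add(Pow(c, 2), Mul(c, c)), Add(2, 0))) = Add(-3, Add(Add(Pow(c, 2), Pow(c, 2)), 2)) = Add(-3, Add(Mul(2, Pow(c, 2)), 2)) = Add(-3, Add(2, Mul(2, Pow(c, 2)))) = Add(-1, Mul(2, Pow(c, 2))))
Mul(Mul(Function('s')(0), Function('f')(6)), Function('h')(4, 4)) = Mul(Mul(Add(-1, Mul(2, Pow(0, 2))), 6), Mul(-3, 4)) = Mul(Mul(Add(-1, Mul(2, 0)), 6), -12) = Mul(Mul(Add(-1, 0), 6), -12) = Mul(Mul(-1, 6), -12) = Mul(-6, -12) = 72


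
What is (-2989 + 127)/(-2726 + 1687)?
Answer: 2862/1039 ≈ 2.7546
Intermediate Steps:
(-2989 + 127)/(-2726 + 1687) = -2862/(-1039) = -2862*(-1/1039) = 2862/1039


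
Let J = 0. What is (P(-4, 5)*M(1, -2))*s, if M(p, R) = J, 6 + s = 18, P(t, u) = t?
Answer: 0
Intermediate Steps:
s = 12 (s = -6 + 18 = 12)
M(p, R) = 0
(P(-4, 5)*M(1, -2))*s = -4*0*12 = 0*12 = 0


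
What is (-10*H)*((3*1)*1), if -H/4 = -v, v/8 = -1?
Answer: 960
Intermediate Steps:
v = -8 (v = 8*(-1) = -8)
H = -32 (H = -(-4)*(-8) = -4*8 = -32)
(-10*H)*((3*1)*1) = (-10*(-32))*((3*1)*1) = 320*(3*1) = 320*3 = 960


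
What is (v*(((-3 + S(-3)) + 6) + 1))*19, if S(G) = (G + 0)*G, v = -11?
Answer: -2717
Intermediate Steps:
S(G) = G**2 (S(G) = G*G = G**2)
(v*(((-3 + S(-3)) + 6) + 1))*19 = -11*(((-3 + (-3)**2) + 6) + 1)*19 = -11*(((-3 + 9) + 6) + 1)*19 = -11*((6 + 6) + 1)*19 = -11*(12 + 1)*19 = -11*13*19 = -143*19 = -2717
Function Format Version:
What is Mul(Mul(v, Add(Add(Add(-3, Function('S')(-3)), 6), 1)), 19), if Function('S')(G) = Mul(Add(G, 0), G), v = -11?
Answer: -2717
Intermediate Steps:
Function('S')(G) = Pow(G, 2) (Function('S')(G) = Mul(G, G) = Pow(G, 2))
Mul(Mul(v, Add(Add(Add(-3, Function('S')(-3)), 6), 1)), 19) = Mul(Mul(-11, Add(Add(Add(-3, Pow(-3, 2)), 6), 1)), 19) = Mul(Mul(-11, Add(Add(Add(-3, 9), 6), 1)), 19) = Mul(Mul(-11, Add(Add(6, 6), 1)), 19) = Mul(Mul(-11, Add(12, 1)), 19) = Mul(Mul(-11, 13), 19) = Mul(-143, 19) = -2717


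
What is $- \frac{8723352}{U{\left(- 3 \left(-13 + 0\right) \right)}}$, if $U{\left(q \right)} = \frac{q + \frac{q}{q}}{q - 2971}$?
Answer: $\frac{3197108508}{5} \approx 6.3942 \cdot 10^{8}$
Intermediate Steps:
$U{\left(q \right)} = \frac{1 + q}{-2971 + q}$ ($U{\left(q \right)} = \frac{q + 1}{-2971 + q} = \frac{1 + q}{-2971 + q}$)
$- \frac{8723352}{U{\left(- 3 \left(-13 + 0\right) \right)}} = - \frac{8723352}{\frac{1}{-2971 - 3 \left(-13 + 0\right)} \left(1 - 3 \left(-13 + 0\right)\right)} = - \frac{8723352}{\frac{1}{-2971 - -39} \left(1 - -39\right)} = - \frac{8723352}{\frac{1}{-2971 + 39} \left(1 + 39\right)} = - \frac{8723352}{\frac{1}{-2932} \cdot 40} = - \frac{8723352}{\left(- \frac{1}{2932}\right) 40} = - \frac{8723352}{- \frac{10}{733}} = \left(-8723352\right) \left(- \frac{733}{10}\right) = \frac{3197108508}{5}$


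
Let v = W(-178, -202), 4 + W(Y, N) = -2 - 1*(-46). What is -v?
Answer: -40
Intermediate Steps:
W(Y, N) = 40 (W(Y, N) = -4 + (-2 - 1*(-46)) = -4 + (-2 + 46) = -4 + 44 = 40)
v = 40
-v = -1*40 = -40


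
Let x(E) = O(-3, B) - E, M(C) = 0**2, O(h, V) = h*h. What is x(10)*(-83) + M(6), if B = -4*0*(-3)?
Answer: 83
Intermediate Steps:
B = 0 (B = 0*(-3) = 0)
O(h, V) = h**2
M(C) = 0
x(E) = 9 - E (x(E) = (-3)**2 - E = 9 - E)
x(10)*(-83) + M(6) = (9 - 1*10)*(-83) + 0 = (9 - 10)*(-83) + 0 = -1*(-83) + 0 = 83 + 0 = 83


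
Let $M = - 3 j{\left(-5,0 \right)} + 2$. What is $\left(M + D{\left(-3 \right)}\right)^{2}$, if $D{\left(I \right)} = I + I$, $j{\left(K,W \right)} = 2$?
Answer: $100$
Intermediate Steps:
$D{\left(I \right)} = 2 I$
$M = -4$ ($M = \left(-3\right) 2 + 2 = -6 + 2 = -4$)
$\left(M + D{\left(-3 \right)}\right)^{2} = \left(-4 + 2 \left(-3\right)\right)^{2} = \left(-4 - 6\right)^{2} = \left(-10\right)^{2} = 100$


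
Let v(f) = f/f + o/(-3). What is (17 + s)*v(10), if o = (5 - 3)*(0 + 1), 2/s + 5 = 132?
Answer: 2161/381 ≈ 5.6719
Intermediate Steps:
s = 2/127 (s = 2/(-5 + 132) = 2/127 ≈ 0.015748)
o = 2 (o = 2*1 = 2)
v(f) = ⅓ (v(f) = f/f + 2/(-3) = 1 + 2*(-⅓) = 1 - ⅔ = ⅓)
(17 + s)*v(10) = (17 + 2/127)*(⅓) = (2161/127)*(⅓) = 2161/381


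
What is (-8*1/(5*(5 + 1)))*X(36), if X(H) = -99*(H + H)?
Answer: 9504/5 ≈ 1900.8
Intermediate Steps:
X(H) = -198*H
(-8*1/(5*(5 + 1)))*X(36) = (-8*1/(5*(5 + 1)))*(-198*36) = -8/(6*5)*(-7128) = -8/30*(-7128) = -8*1/30*(-7128) = -4/15*(-7128) = 9504/5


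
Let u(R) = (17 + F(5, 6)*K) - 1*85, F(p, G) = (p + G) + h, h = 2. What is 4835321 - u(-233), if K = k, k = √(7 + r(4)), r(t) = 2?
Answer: 4835350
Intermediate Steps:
k = 3 (k = √(7 + 2) = √9 = 3)
F(p, G) = 2 + G + p (F(p, G) = (p + G) + 2 = (G + p) + 2 = 2 + G + p)
K = 3
u(R) = -29 (u(R) = (17 + (2 + 6 + 5)*3) - 1*85 = (17 + 13*3) - 85 = (17 + 39) - 85 = 56 - 85 = -29)
4835321 - u(-233) = 4835321 - 1*(-29) = 4835321 + 29 = 4835350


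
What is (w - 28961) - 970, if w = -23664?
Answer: -53595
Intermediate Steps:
(w - 28961) - 970 = (-23664 - 28961) - 970 = -52625 - 970 = -53595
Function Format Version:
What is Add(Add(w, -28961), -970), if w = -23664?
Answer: -53595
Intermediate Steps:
Add(Add(w, -28961), -970) = Add(Add(-23664, -28961), -970) = Add(-52625, -970) = -53595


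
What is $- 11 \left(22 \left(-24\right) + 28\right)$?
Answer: $5500$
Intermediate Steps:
$- 11 \left(22 \left(-24\right) + 28\right) = - 11 \left(-528 + 28\right) = \left(-11\right) \left(-500\right) = 5500$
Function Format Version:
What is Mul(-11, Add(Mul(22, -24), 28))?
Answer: 5500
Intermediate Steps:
Mul(-11, Add(Mul(22, -24), 28)) = Mul(-11, Add(-528, 28)) = Mul(-11, -500) = 5500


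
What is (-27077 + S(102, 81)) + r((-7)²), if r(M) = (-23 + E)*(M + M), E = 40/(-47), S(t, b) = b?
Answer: -1378670/47 ≈ -29333.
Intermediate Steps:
E = -40/47 (E = 40*(-1/47) = -40/47 ≈ -0.85106)
r(M) = -2242*M/47 (r(M) = (-23 - 40/47)*(M + M) = -2242*M/47)
(-27077 + S(102, 81)) + r((-7)²) = (-27077 + 81) - 2242/47*(-7)² = -26996 - 2242/47*49 = -26996 - 109858/47 = -1378670/47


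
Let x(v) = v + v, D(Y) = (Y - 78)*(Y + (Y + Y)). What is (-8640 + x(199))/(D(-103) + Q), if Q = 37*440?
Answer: -8242/72209 ≈ -0.11414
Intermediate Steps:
D(Y) = 3*Y*(-78 + Y) (D(Y) = (-78 + Y)*(Y + 2*Y) = (-78 + Y)*(3*Y) = 3*Y*(-78 + Y))
x(v) = 2*v
Q = 16280
(-8640 + x(199))/(D(-103) + Q) = (-8640 + 2*199)/(3*(-103)*(-78 - 103) + 16280) = (-8640 + 398)/(3*(-103)*(-181) + 16280) = -8242/(55929 + 16280) = -8242/72209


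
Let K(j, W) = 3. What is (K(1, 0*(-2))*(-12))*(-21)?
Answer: 756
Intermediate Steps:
(K(1, 0*(-2))*(-12))*(-21) = (3*(-12))*(-21) = -36*(-21) = 756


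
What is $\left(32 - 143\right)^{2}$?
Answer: $12321$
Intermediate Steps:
$\left(32 - 143\right)^{2} = \left(-111\right)^{2} = 12321$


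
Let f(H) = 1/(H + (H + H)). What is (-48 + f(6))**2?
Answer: 744769/324 ≈ 2298.7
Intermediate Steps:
f(H) = 1/(3*H) (f(H) = 1/(H + 2*H) = 1/(3*H))
(-48 + f(6))**2 = (-48 + (1/3)/6)**2 = (-48 + (1/3)*(1/6))**2 = (-48 + 1/18)**2 = (-863/18)**2 = 744769/324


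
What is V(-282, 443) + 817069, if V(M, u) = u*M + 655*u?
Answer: 982308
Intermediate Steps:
V(M, u) = 655*u + M*u (V(M, u) = M*u + 655*u = 655*u + M*u)
V(-282, 443) + 817069 = 443*(655 - 282) + 817069 = 443*373 + 817069 = 165239 + 817069 = 982308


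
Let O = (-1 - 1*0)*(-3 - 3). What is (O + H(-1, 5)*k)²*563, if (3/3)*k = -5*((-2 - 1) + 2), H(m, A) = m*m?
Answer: 68123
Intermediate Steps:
H(m, A) = m²
k = 5 (k = -5*((-2 - 1) + 2) = -5*(-3 + 2) = -5*(-1) = 5)
O = 6 (O = (-1 + 0)*(-6) = -1*(-6) = 6)
(O + H(-1, 5)*k)²*563 = (6 + (-1)²*5)²*563 = (6 + 1*5)²*563 = (6 + 5)²*563 = 11²*563 = 121*563 = 68123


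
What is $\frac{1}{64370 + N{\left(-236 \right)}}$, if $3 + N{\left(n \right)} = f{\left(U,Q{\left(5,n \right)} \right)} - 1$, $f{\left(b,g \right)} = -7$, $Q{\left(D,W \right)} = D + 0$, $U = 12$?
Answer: $\frac{1}{64359} \approx 1.5538 \cdot 10^{-5}$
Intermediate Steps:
$Q{\left(D,W \right)} = D$
$N{\left(n \right)} = -11$ ($N{\left(n \right)} = -3 - 8 = -11$)
$\frac{1}{64370 + N{\left(-236 \right)}} = \frac{1}{64370 - 11} = \frac{1}{64359}$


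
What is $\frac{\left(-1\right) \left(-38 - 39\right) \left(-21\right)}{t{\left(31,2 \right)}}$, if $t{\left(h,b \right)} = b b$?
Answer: $- \frac{1617}{4} \approx -404.25$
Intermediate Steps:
$t{\left(h,b \right)} = b^{2}$
$\frac{\left(-1\right) \left(-38 - 39\right) \left(-21\right)}{t{\left(31,2 \right)}} = \frac{\left(-1\right) \left(-38 - 39\right) \left(-21\right)}{2^{2}} = \frac{\left(-1\right) \left(\left(-77\right) \left(-21\right)\right)}{4} = \left(-1\right) 1617 \cdot \frac{1}{4} = \left(-1617\right) \frac{1}{4} = - \frac{1617}{4}$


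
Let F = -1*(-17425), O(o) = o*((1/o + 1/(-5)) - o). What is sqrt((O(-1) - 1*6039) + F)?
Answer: sqrt(284655)/5 ≈ 106.71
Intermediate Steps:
O(o) = o*(-1/5 + 1/o - o) (O(o) = o*((1/o + 1*(-1/5)) - o) = o*((1/o - 1/5) - o) = o*((-1/5 + 1/o) - o) = o*(-1/5 + 1/o - o))
F = 17425
sqrt((O(-1) - 1*6039) + F) = sqrt(((1 - 1*(-1)**2 - 1/5*(-1)) - 1*6039) + 17425) = sqrt(((1 - 1*1 + 1/5) - 6039) + 17425) = sqrt(((1 - 1 + 1/5) - 6039) + 17425) = sqrt((1/5 - 6039) + 17425) = sqrt(-30194/5 + 17425) = sqrt(56931/5) = sqrt(284655)/5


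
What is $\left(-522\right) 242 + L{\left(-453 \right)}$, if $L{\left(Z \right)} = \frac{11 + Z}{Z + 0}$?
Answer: $- \frac{57224330}{453} \approx -1.2632 \cdot 10^{5}$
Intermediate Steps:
$L{\left(Z \right)} = \frac{11 + Z}{Z}$
$\left(-522\right) 242 + L{\left(-453 \right)} = \left(-522\right) 242 + \frac{11 - 453}{-453} = -126324 - - \frac{442}{453} = -126324 + \frac{442}{453} = - \frac{57224330}{453}$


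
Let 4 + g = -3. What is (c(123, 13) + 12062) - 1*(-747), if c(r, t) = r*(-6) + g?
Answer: 12064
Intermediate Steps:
g = -7 (g = -4 - 3 = -7)
c(r, t) = -7 - 6*r (c(r, t) = r*(-6) - 7 = -6*r - 7 = -7 - 6*r)
(c(123, 13) + 12062) - 1*(-747) = ((-7 - 6*123) + 12062) - 1*(-747) = ((-7 - 738) + 12062) + 747 = (-745 + 12062) + 747 = 11317 + 747 = 12064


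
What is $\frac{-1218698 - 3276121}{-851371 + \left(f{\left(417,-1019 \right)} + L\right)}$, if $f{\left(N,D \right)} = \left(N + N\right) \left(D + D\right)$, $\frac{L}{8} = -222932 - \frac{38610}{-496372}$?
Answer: $\frac{557775574167}{537883389047} \approx 1.037$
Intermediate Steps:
$L = - \frac{221314328188}{124093}$ ($L = 8 \left(-222932 - \frac{38610}{-496372}\right) = 8 \left(-222932 - 38610 \left(- \frac{1}{496372}\right)\right) = 8 \left(-222932 - - \frac{19305}{248186}\right) = 8 \left(-222932 + \frac{19305}{248186}\right) = 8 \left(- \frac{55328582047}{248186}\right) = - \frac{221314328188}{124093} \approx -1.7835 \cdot 10^{6}$)
$f{\left(N,D \right)} = 4 D N$ ($f{\left(N,D \right)} = 2 N 2 D = 4 D N$)
$\frac{-1218698 - 3276121}{-851371 + \left(f{\left(417,-1019 \right)} + L\right)} = \frac{-1218698 - 3276121}{-851371 - \left(\frac{221314328188}{124093} + 4076 \cdot 417\right)} = - \frac{4494819}{-851371 - \frac{432234207544}{124093}} = - \frac{4494819}{- \frac{537883389047}{124093}} = \left(-4494819\right) \left(- \frac{124093}{537883389047}\right) = \frac{557775574167}{537883389047}$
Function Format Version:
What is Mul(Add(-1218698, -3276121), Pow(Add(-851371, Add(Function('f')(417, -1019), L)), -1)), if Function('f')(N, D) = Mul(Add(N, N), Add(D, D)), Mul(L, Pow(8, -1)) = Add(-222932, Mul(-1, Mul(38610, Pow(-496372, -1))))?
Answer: Rational(557775574167, 537883389047) ≈ 1.0370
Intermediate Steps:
L = Rational(-221314328188, 124093) (L = Mul(8, Add(-222932, Mul(-1, Mul(38610, Pow(-496372, -1))))) = Mul(8, Add(-222932, Mul(-1, Mul(38610, Rational(-1, 496372))))) = Mul(8, Add(-222932, Mul(-1, Rational(-19305, 248186)))) = Mul(8, Add(-222932, Rational(19305, 248186))) = Mul(8, Rational(-55328582047, 248186)) = Rational(-221314328188, 124093) ≈ -1.7835e+6)
Function('f')(N, D) = Mul(4, D, N) (Function('f')(N, D) = Mul(Mul(2, N), Mul(2, D)) = Mul(4, D, N))
Mul(Add(-1218698, -3276121), Pow(Add(-851371, Add(Function('f')(417, -1019), L)), -1)) = Mul(Add(-1218698, -3276121), Pow(Add(-851371, Add(Mul(4, -1019, 417), Rational(-221314328188, 124093))), -1)) = Mul(-4494819, Pow(Add(-851371, Add(-1699692, Rational(-221314328188, 124093))), -1)) = Mul(-4494819, Pow(Add(-851371, Rational(-432234207544, 124093)), -1)) = Mul(-4494819, Pow(Rational(-537883389047, 124093), -1)) = Mul(-4494819, Rational(-124093, 537883389047)) = Rational(557775574167, 537883389047)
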